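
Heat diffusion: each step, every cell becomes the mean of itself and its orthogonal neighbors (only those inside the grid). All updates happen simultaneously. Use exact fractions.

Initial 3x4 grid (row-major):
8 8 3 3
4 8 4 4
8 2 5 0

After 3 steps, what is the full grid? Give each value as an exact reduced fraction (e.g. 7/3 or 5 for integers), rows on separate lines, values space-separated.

After step 1:
  20/3 27/4 9/2 10/3
  7 26/5 24/5 11/4
  14/3 23/4 11/4 3
After step 2:
  245/36 1387/240 1163/240 127/36
  353/60 59/10 4 833/240
  209/36 551/120 163/40 17/6
After step 3:
  13297/2160 8399/1440 1307/288 533/135
  4391/720 6277/1200 107/24 9959/2880
  5861/1080 3667/720 31/8 2491/720

Answer: 13297/2160 8399/1440 1307/288 533/135
4391/720 6277/1200 107/24 9959/2880
5861/1080 3667/720 31/8 2491/720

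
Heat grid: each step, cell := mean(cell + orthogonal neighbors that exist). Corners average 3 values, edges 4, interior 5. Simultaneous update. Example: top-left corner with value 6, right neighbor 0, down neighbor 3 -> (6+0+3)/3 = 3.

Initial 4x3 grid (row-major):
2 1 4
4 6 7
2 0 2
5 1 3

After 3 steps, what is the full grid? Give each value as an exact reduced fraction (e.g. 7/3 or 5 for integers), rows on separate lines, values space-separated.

After step 1:
  7/3 13/4 4
  7/2 18/5 19/4
  11/4 11/5 3
  8/3 9/4 2
After step 2:
  109/36 791/240 4
  731/240 173/50 307/80
  667/240 69/25 239/80
  23/9 547/240 29/12
After step 3:
  3373/1080 49621/14400 167/45
  22163/7200 19679/6000 2857/800
  20053/7200 17119/6000 7201/2400
  2741/1080 36041/14400 461/180

Answer: 3373/1080 49621/14400 167/45
22163/7200 19679/6000 2857/800
20053/7200 17119/6000 7201/2400
2741/1080 36041/14400 461/180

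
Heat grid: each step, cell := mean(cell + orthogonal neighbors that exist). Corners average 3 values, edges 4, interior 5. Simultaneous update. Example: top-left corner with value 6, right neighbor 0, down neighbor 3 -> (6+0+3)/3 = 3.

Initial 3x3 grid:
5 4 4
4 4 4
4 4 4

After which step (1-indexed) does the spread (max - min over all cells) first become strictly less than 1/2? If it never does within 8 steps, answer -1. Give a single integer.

Step 1: max=13/3, min=4, spread=1/3
  -> spread < 1/2 first at step 1
Step 2: max=77/18, min=4, spread=5/18
Step 3: max=905/216, min=4, spread=41/216
Step 4: max=53971/12960, min=1451/360, spread=347/2592
Step 5: max=3217337/777600, min=14557/3600, spread=2921/31104
Step 6: max=192452539/46656000, min=1753483/432000, spread=24611/373248
Step 7: max=11516162033/2799360000, min=39536741/9720000, spread=207329/4478976
Step 8: max=689876352451/167961600000, min=2112401599/518400000, spread=1746635/53747712

Answer: 1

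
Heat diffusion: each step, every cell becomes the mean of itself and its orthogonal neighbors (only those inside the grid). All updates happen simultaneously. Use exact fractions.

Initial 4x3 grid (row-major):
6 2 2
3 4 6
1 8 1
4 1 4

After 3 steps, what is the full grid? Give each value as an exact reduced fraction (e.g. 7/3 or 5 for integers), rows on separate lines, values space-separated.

After step 1:
  11/3 7/2 10/3
  7/2 23/5 13/4
  4 3 19/4
  2 17/4 2
After step 2:
  32/9 151/40 121/36
  473/120 357/100 239/60
  25/8 103/25 13/4
  41/12 45/16 11/3
After step 3:
  2029/540 8557/2400 4003/1080
  12773/3600 1939/500 3187/900
  4381/1200 6751/2000 751/200
  449/144 16819/4800 467/144

Answer: 2029/540 8557/2400 4003/1080
12773/3600 1939/500 3187/900
4381/1200 6751/2000 751/200
449/144 16819/4800 467/144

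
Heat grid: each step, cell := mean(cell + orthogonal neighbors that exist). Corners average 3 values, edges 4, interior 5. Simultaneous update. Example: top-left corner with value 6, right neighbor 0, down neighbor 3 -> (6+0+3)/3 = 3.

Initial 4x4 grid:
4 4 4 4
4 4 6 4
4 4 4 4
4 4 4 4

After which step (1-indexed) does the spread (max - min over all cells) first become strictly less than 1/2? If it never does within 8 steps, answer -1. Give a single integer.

Step 1: max=9/2, min=4, spread=1/2
Step 2: max=111/25, min=4, spread=11/25
  -> spread < 1/2 first at step 2
Step 3: max=5167/1200, min=4, spread=367/1200
Step 4: max=23171/5400, min=1213/300, spread=1337/5400
Step 5: max=689669/162000, min=36469/9000, spread=33227/162000
Step 6: max=20654327/4860000, min=220049/54000, spread=849917/4860000
Step 7: max=616914347/145800000, min=3308533/810000, spread=21378407/145800000
Step 8: max=18462462371/4374000000, min=995688343/243000000, spread=540072197/4374000000

Answer: 2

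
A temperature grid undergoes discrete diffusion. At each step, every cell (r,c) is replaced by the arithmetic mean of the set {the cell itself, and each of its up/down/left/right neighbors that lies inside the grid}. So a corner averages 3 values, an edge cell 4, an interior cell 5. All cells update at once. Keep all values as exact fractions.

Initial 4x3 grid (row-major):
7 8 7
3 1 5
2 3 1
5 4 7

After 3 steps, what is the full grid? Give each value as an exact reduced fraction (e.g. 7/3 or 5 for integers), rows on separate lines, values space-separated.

Answer: 707/144 70739/14400 2225/432
4787/1200 25981/6000 15311/3600
13271/3600 21061/6000 4757/1200
7657/2160 55559/14400 2719/720

Derivation:
After step 1:
  6 23/4 20/3
  13/4 4 7/2
  13/4 11/5 4
  11/3 19/4 4
After step 2:
  5 269/48 191/36
  33/8 187/50 109/24
  371/120 91/25 137/40
  35/9 877/240 17/4
After step 3:
  707/144 70739/14400 2225/432
  4787/1200 25981/6000 15311/3600
  13271/3600 21061/6000 4757/1200
  7657/2160 55559/14400 2719/720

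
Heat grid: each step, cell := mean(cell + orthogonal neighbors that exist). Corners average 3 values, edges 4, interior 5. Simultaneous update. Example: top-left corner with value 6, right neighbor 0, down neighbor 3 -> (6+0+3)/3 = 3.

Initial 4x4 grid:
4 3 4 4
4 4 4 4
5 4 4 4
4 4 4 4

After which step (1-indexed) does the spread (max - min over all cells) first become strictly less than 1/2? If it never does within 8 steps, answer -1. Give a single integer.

Step 1: max=13/3, min=11/3, spread=2/3
Step 2: max=511/120, min=449/120, spread=31/60
Step 3: max=4531/1080, min=4633/1200, spread=3613/10800
  -> spread < 1/2 first at step 3
Step 4: max=26813/6480, min=419849/108000, spread=81103/324000
Step 5: max=4003891/972000, min=4227103/1080000, spread=1994983/9720000
Step 6: max=23863013/5832000, min=38226413/9720000, spread=2317913/14580000
Step 7: max=3566359531/874800000, min=3831196723/972000000, spread=1182824803/8748000000
Step 8: max=21318809693/5248800000, min=34547000933/8748000000, spread=1476522833/13122000000

Answer: 3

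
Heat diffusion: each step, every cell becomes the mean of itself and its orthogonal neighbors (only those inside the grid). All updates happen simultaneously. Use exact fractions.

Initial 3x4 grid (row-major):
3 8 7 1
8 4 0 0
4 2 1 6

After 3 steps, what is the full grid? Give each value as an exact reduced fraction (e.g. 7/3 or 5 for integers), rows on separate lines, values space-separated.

Answer: 11249/2160 16369/3600 13019/3600 6289/2160
22297/4800 8213/2000 6113/2000 12197/4800
9079/2160 12569/3600 9919/3600 4919/2160

Derivation:
After step 1:
  19/3 11/2 4 8/3
  19/4 22/5 12/5 7/4
  14/3 11/4 9/4 7/3
After step 2:
  199/36 607/120 437/120 101/36
  403/80 99/25 74/25 183/80
  73/18 211/60 73/30 19/9
After step 3:
  11249/2160 16369/3600 13019/3600 6289/2160
  22297/4800 8213/2000 6113/2000 12197/4800
  9079/2160 12569/3600 9919/3600 4919/2160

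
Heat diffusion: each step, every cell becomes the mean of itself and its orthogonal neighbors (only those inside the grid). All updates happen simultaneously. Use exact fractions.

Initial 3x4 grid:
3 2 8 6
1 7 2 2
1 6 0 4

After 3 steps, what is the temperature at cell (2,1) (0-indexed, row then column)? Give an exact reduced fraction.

Answer: 737/225

Derivation:
Step 1: cell (2,1) = 7/2
Step 2: cell (2,1) = 383/120
Step 3: cell (2,1) = 737/225
Full grid after step 3:
  397/120 583/150 7451/1800 2297/540
  11687/3600 5173/1500 11311/3000 26309/7200
  3263/1080 737/225 639/200 287/90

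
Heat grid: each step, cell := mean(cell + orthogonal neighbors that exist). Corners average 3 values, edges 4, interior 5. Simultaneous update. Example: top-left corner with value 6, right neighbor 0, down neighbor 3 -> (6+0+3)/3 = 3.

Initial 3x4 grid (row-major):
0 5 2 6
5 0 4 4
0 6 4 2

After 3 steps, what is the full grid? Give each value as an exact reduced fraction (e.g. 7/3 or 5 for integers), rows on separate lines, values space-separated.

After step 1:
  10/3 7/4 17/4 4
  5/4 4 14/5 4
  11/3 5/2 4 10/3
After step 2:
  19/9 10/3 16/5 49/12
  49/16 123/50 381/100 53/15
  89/36 85/24 379/120 34/9
After step 3:
  1225/432 4997/1800 541/150 649/180
  12127/4800 6483/2000 9697/3000 3421/900
  1307/432 10469/3600 12859/3600 3769/1080

Answer: 1225/432 4997/1800 541/150 649/180
12127/4800 6483/2000 9697/3000 3421/900
1307/432 10469/3600 12859/3600 3769/1080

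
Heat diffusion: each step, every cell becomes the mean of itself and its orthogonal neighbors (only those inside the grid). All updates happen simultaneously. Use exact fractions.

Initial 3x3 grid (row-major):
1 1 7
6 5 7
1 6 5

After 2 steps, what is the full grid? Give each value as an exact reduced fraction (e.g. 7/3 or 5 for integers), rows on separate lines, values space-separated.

Answer: 113/36 97/24 29/6
61/16 22/5 11/2
71/18 235/48 65/12

Derivation:
After step 1:
  8/3 7/2 5
  13/4 5 6
  13/3 17/4 6
After step 2:
  113/36 97/24 29/6
  61/16 22/5 11/2
  71/18 235/48 65/12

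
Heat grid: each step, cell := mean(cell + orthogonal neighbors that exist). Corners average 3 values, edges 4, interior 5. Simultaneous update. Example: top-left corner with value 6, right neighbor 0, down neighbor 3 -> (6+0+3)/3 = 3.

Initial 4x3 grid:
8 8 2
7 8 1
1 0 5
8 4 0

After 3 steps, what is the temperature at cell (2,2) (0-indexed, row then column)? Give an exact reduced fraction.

Answer: 3719/1200

Derivation:
Step 1: cell (2,2) = 3/2
Step 2: cell (2,2) = 121/40
Step 3: cell (2,2) = 3719/1200
Full grid after step 3:
  6479/1080 39749/7200 2497/540
  9811/1800 3469/750 14597/3600
  3883/900 11611/3000 3719/1200
  1057/270 11827/3600 1081/360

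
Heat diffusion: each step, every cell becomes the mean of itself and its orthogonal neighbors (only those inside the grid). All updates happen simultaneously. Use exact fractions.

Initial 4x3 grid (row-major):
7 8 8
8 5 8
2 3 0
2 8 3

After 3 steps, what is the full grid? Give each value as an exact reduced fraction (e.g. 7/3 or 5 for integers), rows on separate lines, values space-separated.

Answer: 14269/2160 1183/180 4753/720
8033/1440 1721/300 2651/480
437/96 131/30 1279/288
2867/720 2827/720 8311/2160

Derivation:
After step 1:
  23/3 7 8
  11/2 32/5 21/4
  15/4 18/5 7/2
  4 4 11/3
After step 2:
  121/18 109/15 27/4
  1399/240 111/20 463/80
  337/80 17/4 961/240
  47/12 229/60 67/18
After step 3:
  14269/2160 1183/180 4753/720
  8033/1440 1721/300 2651/480
  437/96 131/30 1279/288
  2867/720 2827/720 8311/2160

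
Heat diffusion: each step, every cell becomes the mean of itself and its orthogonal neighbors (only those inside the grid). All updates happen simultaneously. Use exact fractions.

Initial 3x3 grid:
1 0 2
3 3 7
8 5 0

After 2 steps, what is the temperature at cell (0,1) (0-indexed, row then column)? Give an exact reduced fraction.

Step 1: cell (0,1) = 3/2
Step 2: cell (0,1) = 283/120
Full grid after step 2:
  79/36 283/120 5/2
  841/240 317/100 17/5
  157/36 127/30 11/3

Answer: 283/120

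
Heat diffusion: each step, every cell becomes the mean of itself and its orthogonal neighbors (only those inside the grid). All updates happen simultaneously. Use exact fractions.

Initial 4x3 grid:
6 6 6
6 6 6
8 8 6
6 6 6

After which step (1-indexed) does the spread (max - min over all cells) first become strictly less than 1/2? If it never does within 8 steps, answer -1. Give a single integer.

Answer: 4

Derivation:
Step 1: max=7, min=6, spread=1
Step 2: max=809/120, min=6, spread=89/120
Step 3: max=898/135, min=733/120, spread=587/1080
Step 4: max=428617/64800, min=7393/1200, spread=5879/12960
  -> spread < 1/2 first at step 4
Step 5: max=25525553/3888000, min=20974/3375, spread=272701/777600
Step 6: max=1524135967/233280000, min=40489247/6480000, spread=2660923/9331200
Step 7: max=91039329053/13996800000, min=271214797/43200000, spread=126629393/559872000
Step 8: max=5444463199927/839808000000, min=146958183307/23328000000, spread=1231748807/6718464000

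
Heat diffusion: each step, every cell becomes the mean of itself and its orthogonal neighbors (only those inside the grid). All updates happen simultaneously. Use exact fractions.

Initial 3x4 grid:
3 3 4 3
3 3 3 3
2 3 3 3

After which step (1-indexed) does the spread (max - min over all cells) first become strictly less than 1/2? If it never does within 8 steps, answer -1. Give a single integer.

Answer: 3

Derivation:
Step 1: max=10/3, min=8/3, spread=2/3
Step 2: max=391/120, min=49/18, spread=193/360
Step 3: max=3451/1080, min=607/216, spread=52/135
  -> spread < 1/2 first at step 3
Step 4: max=102241/32400, min=371099/129600, spread=7573/25920
Step 5: max=1522871/486000, min=22547431/7776000, spread=363701/1555200
Step 6: max=181389833/58320000, min=1365988289/466560000, spread=681043/3732480
Step 7: max=2706096043/874800000, min=82512757051/27993600000, spread=163292653/1119744000
Step 8: max=323218210699/104976000000, min=4977119565809/1679616000000, spread=1554974443/13436928000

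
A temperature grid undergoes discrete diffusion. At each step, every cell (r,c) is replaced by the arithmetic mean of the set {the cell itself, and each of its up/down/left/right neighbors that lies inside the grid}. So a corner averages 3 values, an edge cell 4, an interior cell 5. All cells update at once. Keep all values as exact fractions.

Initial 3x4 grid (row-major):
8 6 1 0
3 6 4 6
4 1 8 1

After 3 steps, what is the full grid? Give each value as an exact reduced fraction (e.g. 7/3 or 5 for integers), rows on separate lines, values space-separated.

After step 1:
  17/3 21/4 11/4 7/3
  21/4 4 5 11/4
  8/3 19/4 7/2 5
After step 2:
  97/18 53/12 23/6 47/18
  211/48 97/20 18/5 181/48
  38/9 179/48 73/16 15/4
After step 3:
  2045/432 208/45 2603/720 1471/432
  13577/2880 2519/600 1237/300 9887/2880
  889/216 6251/1440 1877/480 145/36

Answer: 2045/432 208/45 2603/720 1471/432
13577/2880 2519/600 1237/300 9887/2880
889/216 6251/1440 1877/480 145/36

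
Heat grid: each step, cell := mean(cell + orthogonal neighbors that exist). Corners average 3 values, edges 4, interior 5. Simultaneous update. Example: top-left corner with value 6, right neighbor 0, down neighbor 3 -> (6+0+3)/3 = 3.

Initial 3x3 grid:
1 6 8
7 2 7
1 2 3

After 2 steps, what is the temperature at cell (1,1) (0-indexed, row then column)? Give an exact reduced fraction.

Answer: 94/25

Derivation:
Step 1: cell (1,1) = 24/5
Step 2: cell (1,1) = 94/25
Full grid after step 2:
  35/9 1243/240 65/12
  311/80 94/25 26/5
  97/36 53/15 11/3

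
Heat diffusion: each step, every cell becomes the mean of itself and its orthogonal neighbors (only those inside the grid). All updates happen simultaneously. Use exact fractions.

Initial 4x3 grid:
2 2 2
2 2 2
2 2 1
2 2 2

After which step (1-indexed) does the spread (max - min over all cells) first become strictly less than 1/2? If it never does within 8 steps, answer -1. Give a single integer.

Step 1: max=2, min=5/3, spread=1/3
  -> spread < 1/2 first at step 1
Step 2: max=2, min=209/120, spread=31/120
Step 3: max=2, min=1949/1080, spread=211/1080
Step 4: max=3553/1800, min=199103/108000, spread=14077/108000
Step 5: max=212317/108000, min=1803593/972000, spread=5363/48600
Step 6: max=117131/60000, min=54579191/29160000, spread=93859/1166400
Step 7: max=189063533/97200000, min=3288925519/1749600000, spread=4568723/69984000
Step 8: max=5650381111/2916000000, min=198171564371/104976000000, spread=8387449/167961600

Answer: 1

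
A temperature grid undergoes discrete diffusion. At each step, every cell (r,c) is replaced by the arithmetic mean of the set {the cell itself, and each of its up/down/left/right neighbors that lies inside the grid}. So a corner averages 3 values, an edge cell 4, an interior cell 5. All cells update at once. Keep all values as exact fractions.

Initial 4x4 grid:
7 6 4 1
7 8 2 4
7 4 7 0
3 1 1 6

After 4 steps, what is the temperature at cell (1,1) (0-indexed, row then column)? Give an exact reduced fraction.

Step 1: cell (1,1) = 27/5
Step 2: cell (1,1) = 293/50
Step 3: cell (1,1) = 1894/375
Step 4: cell (1,1) = 231169/45000
Full grid after step 4:
  95587/16200 280009/54000 78491/18000 38447/10800
  148727/27000 231169/45000 120437/30000 43429/12000
  134237/27000 391889/90000 176423/45000 71153/21600
  138083/32400 436613/108000 74081/21600 54293/16200

Answer: 231169/45000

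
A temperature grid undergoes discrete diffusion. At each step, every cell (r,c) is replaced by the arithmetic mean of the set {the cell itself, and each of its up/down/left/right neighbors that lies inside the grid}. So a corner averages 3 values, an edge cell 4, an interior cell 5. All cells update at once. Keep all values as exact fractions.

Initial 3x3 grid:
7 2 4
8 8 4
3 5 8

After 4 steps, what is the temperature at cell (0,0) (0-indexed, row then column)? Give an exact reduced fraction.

Step 1: cell (0,0) = 17/3
Step 2: cell (0,0) = 209/36
Step 3: cell (0,0) = 11839/2160
Step 4: cell (0,0) = 719693/129600
Full grid after step 4:
  719693/129600 1528177/288000 679543/129600
  89989/16000 222783/40000 21341/4000
  375809/64800 202819/36000 181067/32400

Answer: 719693/129600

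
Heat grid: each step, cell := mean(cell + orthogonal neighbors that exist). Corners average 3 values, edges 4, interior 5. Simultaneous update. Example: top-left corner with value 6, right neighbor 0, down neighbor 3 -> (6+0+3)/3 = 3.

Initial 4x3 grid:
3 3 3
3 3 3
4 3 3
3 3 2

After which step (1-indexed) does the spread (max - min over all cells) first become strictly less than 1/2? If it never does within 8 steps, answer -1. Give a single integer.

Answer: 3

Derivation:
Step 1: max=10/3, min=8/3, spread=2/3
Step 2: max=391/120, min=49/18, spread=193/360
Step 3: max=3767/1200, min=3101/1080, spread=2893/10800
  -> spread < 1/2 first at step 3
Step 4: max=167741/54000, min=376379/129600, spread=130997/648000
Step 5: max=6657031/2160000, min=22935511/7776000, spread=5149003/38880000
Step 6: max=59556461/19440000, min=1384111889/466560000, spread=1809727/18662400
Step 7: max=5936234809/1944000000, min=83528246251/27993600000, spread=9767674993/139968000000
Step 8: max=53318352929/17496000000, min=5026769055809/1679616000000, spread=734342603/13436928000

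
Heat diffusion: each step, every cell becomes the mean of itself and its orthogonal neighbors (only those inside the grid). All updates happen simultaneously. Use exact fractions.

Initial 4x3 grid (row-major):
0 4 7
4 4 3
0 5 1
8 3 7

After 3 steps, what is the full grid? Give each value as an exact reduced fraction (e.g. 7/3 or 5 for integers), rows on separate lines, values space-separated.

Answer: 353/108 49867/14400 859/216
22291/7200 22133/6000 26791/7200
27061/7200 21473/6000 29161/7200
2089/540 61447/14400 4283/1080

Derivation:
After step 1:
  8/3 15/4 14/3
  2 4 15/4
  17/4 13/5 4
  11/3 23/4 11/3
After step 2:
  101/36 181/48 73/18
  155/48 161/50 197/48
  751/240 103/25 841/240
  41/9 941/240 161/36
After step 3:
  353/108 49867/14400 859/216
  22291/7200 22133/6000 26791/7200
  27061/7200 21473/6000 29161/7200
  2089/540 61447/14400 4283/1080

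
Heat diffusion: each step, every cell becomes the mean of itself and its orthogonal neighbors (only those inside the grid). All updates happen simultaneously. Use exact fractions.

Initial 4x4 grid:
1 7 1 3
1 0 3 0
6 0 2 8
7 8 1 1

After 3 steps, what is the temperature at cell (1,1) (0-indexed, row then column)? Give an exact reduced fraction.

Step 1: cell (1,1) = 11/5
Step 2: cell (1,1) = 217/100
Step 3: cell (1,1) = 1069/400
Full grid after step 3:
  1879/720 1879/800 18407/7200 317/135
  839/300 1069/400 7/3 19277/7200
  1093/300 129/40 17699/6000 19637/7200
  1567/360 4667/1200 11881/3600 6773/2160

Answer: 1069/400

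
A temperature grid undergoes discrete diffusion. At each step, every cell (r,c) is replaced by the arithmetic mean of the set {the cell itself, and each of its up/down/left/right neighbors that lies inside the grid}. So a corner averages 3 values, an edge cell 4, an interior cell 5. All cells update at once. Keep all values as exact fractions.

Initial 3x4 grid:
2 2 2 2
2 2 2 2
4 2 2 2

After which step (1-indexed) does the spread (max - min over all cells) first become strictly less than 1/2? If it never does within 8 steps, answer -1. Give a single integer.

Answer: 3

Derivation:
Step 1: max=8/3, min=2, spread=2/3
Step 2: max=23/9, min=2, spread=5/9
Step 3: max=257/108, min=2, spread=41/108
  -> spread < 1/2 first at step 3
Step 4: max=30137/12960, min=2, spread=4217/12960
Step 5: max=1764349/777600, min=7279/3600, spread=38417/155520
Step 6: max=104512211/46656000, min=146597/72000, spread=1903471/9331200
Step 7: max=6199709089/2799360000, min=4435759/2160000, spread=18038617/111974400
Step 8: max=369191382851/167961600000, min=401726759/194400000, spread=883978523/6718464000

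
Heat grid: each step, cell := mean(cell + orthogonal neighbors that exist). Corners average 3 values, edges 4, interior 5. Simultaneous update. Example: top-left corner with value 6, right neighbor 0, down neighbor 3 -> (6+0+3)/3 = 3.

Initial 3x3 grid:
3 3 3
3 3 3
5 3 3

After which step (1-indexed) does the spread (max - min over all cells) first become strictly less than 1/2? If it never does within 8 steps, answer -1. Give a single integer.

Step 1: max=11/3, min=3, spread=2/3
Step 2: max=32/9, min=3, spread=5/9
Step 3: max=365/108, min=3, spread=41/108
  -> spread < 1/2 first at step 3
Step 4: max=21571/6480, min=551/180, spread=347/1296
Step 5: max=1273337/388800, min=5557/1800, spread=2921/15552
Step 6: max=75812539/23328000, min=673483/216000, spread=24611/186624
Step 7: max=4517762033/1399680000, min=15236741/4860000, spread=207329/2239488
Step 8: max=269972352451/83980800000, min=816401599/259200000, spread=1746635/26873856

Answer: 3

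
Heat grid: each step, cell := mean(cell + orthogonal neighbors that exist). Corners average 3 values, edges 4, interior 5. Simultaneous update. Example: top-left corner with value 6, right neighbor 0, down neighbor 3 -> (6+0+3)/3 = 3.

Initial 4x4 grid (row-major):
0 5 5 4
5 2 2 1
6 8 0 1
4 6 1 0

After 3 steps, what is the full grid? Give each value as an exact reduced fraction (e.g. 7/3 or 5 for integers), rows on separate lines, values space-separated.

After step 1:
  10/3 3 4 10/3
  13/4 22/5 2 2
  23/4 22/5 12/5 1/2
  16/3 19/4 7/4 2/3
After step 2:
  115/36 221/60 37/12 28/9
  251/60 341/100 74/25 47/24
  281/60 217/50 221/100 167/120
  95/18 487/120 287/120 35/36
After step 3:
  1991/540 6017/1800 5777/1800 587/216
  3481/900 5573/1500 8173/3000 8479/3600
  4159/900 11221/3000 997/375 5879/3600
  5047/1080 14461/3600 8669/3600 214/135

Answer: 1991/540 6017/1800 5777/1800 587/216
3481/900 5573/1500 8173/3000 8479/3600
4159/900 11221/3000 997/375 5879/3600
5047/1080 14461/3600 8669/3600 214/135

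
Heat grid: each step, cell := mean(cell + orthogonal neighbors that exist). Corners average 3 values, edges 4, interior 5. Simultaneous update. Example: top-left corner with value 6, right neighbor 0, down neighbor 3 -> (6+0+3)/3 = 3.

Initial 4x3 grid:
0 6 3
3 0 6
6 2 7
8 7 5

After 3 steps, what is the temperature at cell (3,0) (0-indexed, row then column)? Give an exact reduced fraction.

Answer: 1939/360

Derivation:
Step 1: cell (3,0) = 7
Step 2: cell (3,0) = 23/4
Step 3: cell (3,0) = 1939/360
Full grid after step 3:
  247/80 5169/1600 307/80
  1371/400 7593/2000 611/150
  1831/400 13927/3000 8777/1800
  1939/360 39203/7200 5887/1080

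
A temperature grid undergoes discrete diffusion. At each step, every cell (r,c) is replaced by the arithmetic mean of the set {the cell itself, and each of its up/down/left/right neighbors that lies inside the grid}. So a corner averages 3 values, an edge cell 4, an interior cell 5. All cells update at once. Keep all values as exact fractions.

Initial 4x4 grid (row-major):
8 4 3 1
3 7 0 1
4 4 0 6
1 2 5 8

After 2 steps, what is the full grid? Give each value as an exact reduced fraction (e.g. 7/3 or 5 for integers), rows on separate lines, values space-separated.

After step 1:
  5 11/2 2 5/3
  11/2 18/5 11/5 2
  3 17/5 3 15/4
  7/3 3 15/4 19/3
After step 2:
  16/3 161/40 341/120 17/9
  171/40 101/25 64/25 577/240
  427/120 16/5 161/50 181/48
  25/9 749/240 193/48 83/18

Answer: 16/3 161/40 341/120 17/9
171/40 101/25 64/25 577/240
427/120 16/5 161/50 181/48
25/9 749/240 193/48 83/18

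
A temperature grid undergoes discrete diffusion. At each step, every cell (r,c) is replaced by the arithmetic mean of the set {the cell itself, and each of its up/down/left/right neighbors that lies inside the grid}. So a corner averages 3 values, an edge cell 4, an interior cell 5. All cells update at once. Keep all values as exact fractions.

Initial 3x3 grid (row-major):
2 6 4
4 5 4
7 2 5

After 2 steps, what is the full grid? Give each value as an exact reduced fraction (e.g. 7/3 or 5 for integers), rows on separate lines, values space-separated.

After step 1:
  4 17/4 14/3
  9/2 21/5 9/2
  13/3 19/4 11/3
After step 2:
  17/4 1027/240 161/36
  511/120 111/25 511/120
  163/36 339/80 155/36

Answer: 17/4 1027/240 161/36
511/120 111/25 511/120
163/36 339/80 155/36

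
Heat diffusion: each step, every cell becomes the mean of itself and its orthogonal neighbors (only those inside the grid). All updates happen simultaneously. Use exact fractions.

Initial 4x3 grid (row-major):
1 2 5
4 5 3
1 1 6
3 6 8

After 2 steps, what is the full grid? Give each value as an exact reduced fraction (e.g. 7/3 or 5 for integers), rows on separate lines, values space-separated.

Answer: 25/9 143/48 34/9
31/12 351/100 187/48
91/30 361/100 1183/240
121/36 183/40 47/9

Derivation:
After step 1:
  7/3 13/4 10/3
  11/4 3 19/4
  9/4 19/5 9/2
  10/3 9/2 20/3
After step 2:
  25/9 143/48 34/9
  31/12 351/100 187/48
  91/30 361/100 1183/240
  121/36 183/40 47/9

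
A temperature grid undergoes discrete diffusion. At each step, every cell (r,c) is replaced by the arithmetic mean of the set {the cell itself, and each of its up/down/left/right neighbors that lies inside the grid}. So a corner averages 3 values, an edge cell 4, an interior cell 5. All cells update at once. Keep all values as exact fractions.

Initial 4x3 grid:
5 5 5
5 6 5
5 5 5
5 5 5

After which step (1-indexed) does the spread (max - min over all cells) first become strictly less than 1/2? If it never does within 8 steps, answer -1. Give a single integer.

Answer: 1

Derivation:
Step 1: max=21/4, min=5, spread=1/4
  -> spread < 1/2 first at step 1
Step 2: max=523/100, min=5, spread=23/100
Step 3: max=24811/4800, min=2013/400, spread=131/960
Step 4: max=222551/43200, min=36391/7200, spread=841/8640
Step 5: max=88942051/17280000, min=7293373/1440000, spread=56863/691200
Step 6: max=799134341/155520000, min=65789543/12960000, spread=386393/6220800
Step 7: max=319433723131/62208000000, min=26340358813/5184000000, spread=26795339/497664000
Step 8: max=19146215714129/3732480000000, min=1582286149667/311040000000, spread=254051069/5971968000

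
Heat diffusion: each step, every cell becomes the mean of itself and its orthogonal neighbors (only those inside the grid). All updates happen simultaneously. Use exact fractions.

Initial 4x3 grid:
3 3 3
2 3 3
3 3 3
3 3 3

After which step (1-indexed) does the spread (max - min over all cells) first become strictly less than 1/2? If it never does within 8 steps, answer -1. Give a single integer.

Answer: 1

Derivation:
Step 1: max=3, min=8/3, spread=1/3
  -> spread < 1/2 first at step 1
Step 2: max=3, min=329/120, spread=31/120
Step 3: max=3, min=3029/1080, spread=211/1080
Step 4: max=5353/1800, min=307103/108000, spread=14077/108000
Step 5: max=320317/108000, min=2775593/972000, spread=5363/48600
Step 6: max=177131/60000, min=83739191/29160000, spread=93859/1166400
Step 7: max=286263533/97200000, min=5038525519/1749600000, spread=4568723/69984000
Step 8: max=8566381111/2916000000, min=303147564371/104976000000, spread=8387449/167961600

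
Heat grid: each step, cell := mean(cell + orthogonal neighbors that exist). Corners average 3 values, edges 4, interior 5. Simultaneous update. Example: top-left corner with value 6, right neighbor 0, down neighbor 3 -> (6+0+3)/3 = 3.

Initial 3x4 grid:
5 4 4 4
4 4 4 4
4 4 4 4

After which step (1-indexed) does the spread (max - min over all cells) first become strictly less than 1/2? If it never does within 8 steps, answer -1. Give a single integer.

Answer: 1

Derivation:
Step 1: max=13/3, min=4, spread=1/3
  -> spread < 1/2 first at step 1
Step 2: max=77/18, min=4, spread=5/18
Step 3: max=905/216, min=4, spread=41/216
Step 4: max=107897/25920, min=4, spread=4217/25920
Step 5: max=6429949/1555200, min=28879/7200, spread=38417/311040
Step 6: max=384448211/93312000, min=578597/144000, spread=1903471/18662400
Step 7: max=22995869089/5598720000, min=17395759/4320000, spread=18038617/223948800
Step 8: max=1376960982851/335923200000, min=1568126759/388800000, spread=883978523/13436928000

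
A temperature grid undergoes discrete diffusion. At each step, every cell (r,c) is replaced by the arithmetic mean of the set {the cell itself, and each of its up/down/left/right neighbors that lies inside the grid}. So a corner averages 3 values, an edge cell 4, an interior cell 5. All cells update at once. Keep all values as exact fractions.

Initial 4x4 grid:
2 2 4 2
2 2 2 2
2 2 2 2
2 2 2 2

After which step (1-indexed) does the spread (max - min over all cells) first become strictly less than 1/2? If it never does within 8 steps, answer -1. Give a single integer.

Answer: 3

Derivation:
Step 1: max=8/3, min=2, spread=2/3
Step 2: max=151/60, min=2, spread=31/60
Step 3: max=1291/540, min=2, spread=211/540
  -> spread < 1/2 first at step 3
Step 4: max=124843/54000, min=2, spread=16843/54000
Step 5: max=1110643/486000, min=9079/4500, spread=130111/486000
Step 6: max=32802367/14580000, min=547159/270000, spread=3255781/14580000
Step 7: max=975153691/437400000, min=551107/270000, spread=82360351/437400000
Step 8: max=28995316891/13122000000, min=99706441/48600000, spread=2074577821/13122000000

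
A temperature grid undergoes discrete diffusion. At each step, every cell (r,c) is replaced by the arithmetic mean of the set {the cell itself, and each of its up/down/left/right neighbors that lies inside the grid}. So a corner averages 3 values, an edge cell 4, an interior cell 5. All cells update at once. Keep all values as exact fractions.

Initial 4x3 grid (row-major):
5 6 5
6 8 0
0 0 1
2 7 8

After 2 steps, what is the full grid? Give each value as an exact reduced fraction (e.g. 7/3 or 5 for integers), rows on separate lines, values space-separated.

After step 1:
  17/3 6 11/3
  19/4 4 7/2
  2 16/5 9/4
  3 17/4 16/3
After step 2:
  197/36 29/6 79/18
  197/48 429/100 161/48
  259/80 157/50 857/240
  37/12 947/240 71/18

Answer: 197/36 29/6 79/18
197/48 429/100 161/48
259/80 157/50 857/240
37/12 947/240 71/18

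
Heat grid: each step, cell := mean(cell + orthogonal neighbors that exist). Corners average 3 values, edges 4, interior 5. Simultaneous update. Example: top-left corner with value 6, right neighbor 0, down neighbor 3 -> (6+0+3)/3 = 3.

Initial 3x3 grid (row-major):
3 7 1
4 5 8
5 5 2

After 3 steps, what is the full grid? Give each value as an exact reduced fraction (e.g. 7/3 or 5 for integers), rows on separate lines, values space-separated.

Answer: 10153/2160 227/50 2597/540
64801/14400 14531/3000 16519/3600
5099/1080 65501/14400 3451/720

Derivation:
After step 1:
  14/3 4 16/3
  17/4 29/5 4
  14/3 17/4 5
After step 2:
  155/36 99/20 40/9
  1163/240 223/50 151/30
  79/18 1183/240 53/12
After step 3:
  10153/2160 227/50 2597/540
  64801/14400 14531/3000 16519/3600
  5099/1080 65501/14400 3451/720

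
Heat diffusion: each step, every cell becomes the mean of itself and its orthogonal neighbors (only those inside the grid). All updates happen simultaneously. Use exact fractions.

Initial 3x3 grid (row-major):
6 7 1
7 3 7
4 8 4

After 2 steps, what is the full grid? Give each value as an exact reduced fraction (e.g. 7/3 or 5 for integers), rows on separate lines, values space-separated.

After step 1:
  20/3 17/4 5
  5 32/5 15/4
  19/3 19/4 19/3
After step 2:
  191/36 1339/240 13/3
  61/10 483/100 1289/240
  193/36 1429/240 89/18

Answer: 191/36 1339/240 13/3
61/10 483/100 1289/240
193/36 1429/240 89/18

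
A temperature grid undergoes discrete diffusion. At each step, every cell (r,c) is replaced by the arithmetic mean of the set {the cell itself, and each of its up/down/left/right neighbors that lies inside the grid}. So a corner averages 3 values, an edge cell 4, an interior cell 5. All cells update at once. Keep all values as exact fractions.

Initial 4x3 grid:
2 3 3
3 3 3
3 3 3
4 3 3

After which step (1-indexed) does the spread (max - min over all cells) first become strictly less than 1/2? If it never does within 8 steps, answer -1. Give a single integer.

Step 1: max=10/3, min=8/3, spread=2/3
Step 2: max=59/18, min=49/18, spread=5/9
Step 3: max=1369/432, min=1223/432, spread=73/216
  -> spread < 1/2 first at step 3
Step 4: max=81347/25920, min=74173/25920, spread=3587/12960
Step 5: max=964517/311040, min=901723/311040, spread=31397/155520
Step 6: max=57541471/18662400, min=54432929/18662400, spread=1554271/9331200
Step 7: max=4580278493/1492992000, min=4377673507/1492992000, spread=101302493/746496000
Step 8: max=54743779739/17915904000, min=52751644261/17915904000, spread=996067739/8957952000

Answer: 3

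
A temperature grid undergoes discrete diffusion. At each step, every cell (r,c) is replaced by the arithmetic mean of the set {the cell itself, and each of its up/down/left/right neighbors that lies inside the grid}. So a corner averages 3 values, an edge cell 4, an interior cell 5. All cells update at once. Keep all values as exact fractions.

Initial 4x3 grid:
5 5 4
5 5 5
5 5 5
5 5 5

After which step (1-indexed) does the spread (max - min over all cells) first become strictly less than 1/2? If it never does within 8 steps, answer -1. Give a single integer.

Step 1: max=5, min=14/3, spread=1/3
  -> spread < 1/2 first at step 1
Step 2: max=5, min=85/18, spread=5/18
Step 3: max=5, min=1039/216, spread=41/216
Step 4: max=5, min=125383/25920, spread=4217/25920
Step 5: max=35921/7200, min=7566851/1555200, spread=38417/311040
Step 6: max=717403/144000, min=455359789/93312000, spread=1903471/18662400
Step 7: max=21484241/4320000, min=27392610911/5598720000, spread=18038617/223948800
Step 8: max=1931073241/388800000, min=1646347817149/335923200000, spread=883978523/13436928000

Answer: 1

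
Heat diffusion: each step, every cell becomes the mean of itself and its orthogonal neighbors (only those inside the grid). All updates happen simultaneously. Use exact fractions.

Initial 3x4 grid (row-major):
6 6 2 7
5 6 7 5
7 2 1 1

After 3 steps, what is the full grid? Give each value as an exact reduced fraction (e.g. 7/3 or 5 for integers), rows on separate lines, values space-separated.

After step 1:
  17/3 5 11/2 14/3
  6 26/5 21/5 5
  14/3 4 11/4 7/3
After step 2:
  50/9 641/120 581/120 91/18
  323/60 122/25 453/100 81/20
  44/9 997/240 797/240 121/36
After step 3:
  5861/1080 18557/3600 1112/225 5021/1080
  18637/3600 29147/6000 8649/2000 5099/1200
  10387/2160 31039/7200 27659/7200 7727/2160

Answer: 5861/1080 18557/3600 1112/225 5021/1080
18637/3600 29147/6000 8649/2000 5099/1200
10387/2160 31039/7200 27659/7200 7727/2160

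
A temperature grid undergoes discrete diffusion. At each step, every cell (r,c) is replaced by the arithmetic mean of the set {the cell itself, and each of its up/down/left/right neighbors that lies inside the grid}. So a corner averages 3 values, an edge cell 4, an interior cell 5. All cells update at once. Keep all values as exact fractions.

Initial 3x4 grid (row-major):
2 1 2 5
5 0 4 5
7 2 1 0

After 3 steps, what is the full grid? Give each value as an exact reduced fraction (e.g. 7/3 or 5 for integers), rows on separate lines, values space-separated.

Answer: 5839/2160 17773/7200 6661/2400 731/240
21143/7200 2023/750 641/250 6901/2400
6979/2160 19723/7200 6011/2400 1813/720

Derivation:
After step 1:
  8/3 5/4 3 4
  7/2 12/5 12/5 7/2
  14/3 5/2 7/4 2
After step 2:
  89/36 559/240 213/80 7/2
  397/120 241/100 261/100 119/40
  32/9 679/240 173/80 29/12
After step 3:
  5839/2160 17773/7200 6661/2400 731/240
  21143/7200 2023/750 641/250 6901/2400
  6979/2160 19723/7200 6011/2400 1813/720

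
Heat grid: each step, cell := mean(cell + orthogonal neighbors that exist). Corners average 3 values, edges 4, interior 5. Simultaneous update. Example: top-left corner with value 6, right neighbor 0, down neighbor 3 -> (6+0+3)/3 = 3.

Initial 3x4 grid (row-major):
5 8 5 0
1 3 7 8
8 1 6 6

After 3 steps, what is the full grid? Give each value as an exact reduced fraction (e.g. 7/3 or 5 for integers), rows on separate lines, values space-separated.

Answer: 973/216 34753/7200 35453/7200 5569/1080
7029/1600 2277/500 2587/500 8409/1600
1771/432 16639/3600 9157/1800 11983/2160

Derivation:
After step 1:
  14/3 21/4 5 13/3
  17/4 4 29/5 21/4
  10/3 9/2 5 20/3
After step 2:
  85/18 227/48 1223/240 175/36
  65/16 119/25 501/100 441/80
  145/36 101/24 659/120 203/36
After step 3:
  973/216 34753/7200 35453/7200 5569/1080
  7029/1600 2277/500 2587/500 8409/1600
  1771/432 16639/3600 9157/1800 11983/2160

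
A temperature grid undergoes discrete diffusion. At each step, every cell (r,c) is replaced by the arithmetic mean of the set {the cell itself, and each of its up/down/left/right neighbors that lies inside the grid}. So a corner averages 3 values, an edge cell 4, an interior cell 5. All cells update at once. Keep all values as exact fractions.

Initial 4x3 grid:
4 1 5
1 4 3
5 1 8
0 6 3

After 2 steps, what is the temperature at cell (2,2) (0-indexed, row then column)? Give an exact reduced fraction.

Step 1: cell (2,2) = 15/4
Step 2: cell (2,2) = 1153/240
Full grid after step 2:
  3 21/8 23/6
  37/16 94/25 55/16
  823/240 74/25 1153/240
  95/36 499/120 143/36

Answer: 1153/240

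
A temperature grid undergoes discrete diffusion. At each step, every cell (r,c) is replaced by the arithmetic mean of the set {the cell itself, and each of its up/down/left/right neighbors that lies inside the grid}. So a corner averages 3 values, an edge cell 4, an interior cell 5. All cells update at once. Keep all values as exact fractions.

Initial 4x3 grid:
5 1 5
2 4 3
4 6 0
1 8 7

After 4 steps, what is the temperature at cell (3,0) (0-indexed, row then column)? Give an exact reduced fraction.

Step 1: cell (3,0) = 13/3
Step 2: cell (3,0) = 157/36
Step 3: cell (3,0) = 4717/1080
Step 4: cell (3,0) = 276071/64800
Full grid after step 4:
  438317/129600 2875693/864000 146239/43200
  382331/108000 1298807/360000 4036/1125
  429541/108000 722441/180000 36743/9000
  276071/64800 1897849/432000 31619/7200

Answer: 276071/64800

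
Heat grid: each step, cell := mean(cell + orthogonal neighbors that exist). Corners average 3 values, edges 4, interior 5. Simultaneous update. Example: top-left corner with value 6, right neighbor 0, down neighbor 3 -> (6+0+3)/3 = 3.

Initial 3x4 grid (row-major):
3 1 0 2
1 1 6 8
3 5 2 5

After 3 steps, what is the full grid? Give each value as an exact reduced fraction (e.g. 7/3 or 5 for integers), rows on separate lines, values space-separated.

After step 1:
  5/3 5/4 9/4 10/3
  2 14/5 17/5 21/4
  3 11/4 9/2 5
After step 2:
  59/36 239/120 307/120 65/18
  71/30 61/25 91/25 1019/240
  31/12 261/80 313/80 59/12
After step 3:
  2159/1080 3883/1800 10621/3600 7499/2160
  4063/1800 16441/6000 5039/1500 59089/14400
  219/80 7319/2400 9439/2400 523/120

Answer: 2159/1080 3883/1800 10621/3600 7499/2160
4063/1800 16441/6000 5039/1500 59089/14400
219/80 7319/2400 9439/2400 523/120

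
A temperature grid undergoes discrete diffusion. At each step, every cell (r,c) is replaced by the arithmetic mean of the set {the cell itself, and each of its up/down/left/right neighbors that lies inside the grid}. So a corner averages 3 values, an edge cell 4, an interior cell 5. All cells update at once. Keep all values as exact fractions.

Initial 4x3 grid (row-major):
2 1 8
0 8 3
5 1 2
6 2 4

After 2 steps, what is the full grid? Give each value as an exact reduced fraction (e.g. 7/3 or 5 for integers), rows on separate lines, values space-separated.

Answer: 19/6 247/80 14/3
207/80 399/100 287/80
881/240 299/100 841/240
127/36 277/80 101/36

Derivation:
After step 1:
  1 19/4 4
  15/4 13/5 21/4
  3 18/5 5/2
  13/3 13/4 8/3
After step 2:
  19/6 247/80 14/3
  207/80 399/100 287/80
  881/240 299/100 841/240
  127/36 277/80 101/36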